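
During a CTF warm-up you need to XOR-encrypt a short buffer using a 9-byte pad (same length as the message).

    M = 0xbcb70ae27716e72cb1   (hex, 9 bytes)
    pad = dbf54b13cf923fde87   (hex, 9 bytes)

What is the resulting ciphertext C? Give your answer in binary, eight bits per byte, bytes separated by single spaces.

10111100 XOR 11011011 = 01100111
10110111 XOR 11110101 = 01000010
00001010 XOR 01001011 = 01000001
11100010 XOR 00010011 = 11110001
01110111 XOR 11001111 = 10111000
00010110 XOR 10010010 = 10000100
11100111 XOR 00111111 = 11011000
00101100 XOR 11011110 = 11110010
10110001 XOR 10000111 = 00110110

01100111 01000010 01000001 11110001 10111000 10000100 11011000 11110010 00110110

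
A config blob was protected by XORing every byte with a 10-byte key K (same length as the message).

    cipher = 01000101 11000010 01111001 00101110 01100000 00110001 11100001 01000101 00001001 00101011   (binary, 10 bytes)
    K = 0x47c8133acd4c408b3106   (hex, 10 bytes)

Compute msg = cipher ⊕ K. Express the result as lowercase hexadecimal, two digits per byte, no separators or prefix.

020a6a14ad7da1ce382d

byte 0:  69 XOR  71 =   2
byte 1: 194 XOR 200 =  10
byte 2: 121 XOR  19 = 106
byte 3:  46 XOR  58 =  20
byte 4:  96 XOR 205 = 173
byte 5:  49 XOR  76 = 125
byte 6: 225 XOR  64 = 161
byte 7:  69 XOR 139 = 206
byte 8:   9 XOR  49 =  56
byte 9:  43 XOR   6 =  45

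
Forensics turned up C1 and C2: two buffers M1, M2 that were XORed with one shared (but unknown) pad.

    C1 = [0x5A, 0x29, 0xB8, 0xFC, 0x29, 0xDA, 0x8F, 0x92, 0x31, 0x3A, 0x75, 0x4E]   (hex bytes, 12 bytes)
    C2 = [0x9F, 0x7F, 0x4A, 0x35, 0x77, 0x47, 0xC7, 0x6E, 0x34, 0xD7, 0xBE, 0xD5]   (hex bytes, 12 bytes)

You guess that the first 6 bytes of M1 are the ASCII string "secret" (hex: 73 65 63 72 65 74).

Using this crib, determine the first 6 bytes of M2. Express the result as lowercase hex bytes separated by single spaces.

First, C1 ⊕ C2 = (M1 ⊕ K) ⊕ (M2 ⊕ K) = M1 ⊕ M2, so the key drops out. Then M2 = (M1 ⊕ M2) ⊕ M1 over the first 6 bytes.
byte 0: (5a xor 9f) xor 73 = c5 xor 73 = b6
byte 1: (29 xor 7f) xor 65 = 56 xor 65 = 33
byte 2: (b8 xor 4a) xor 63 = f2 xor 63 = 91
byte 3: (fc xor 35) xor 72 = c9 xor 72 = bb
byte 4: (29 xor 77) xor 65 = 5e xor 65 = 3b
byte 5: (da xor 47) xor 74 = 9d xor 74 = e9

b6 33 91 bb 3b e9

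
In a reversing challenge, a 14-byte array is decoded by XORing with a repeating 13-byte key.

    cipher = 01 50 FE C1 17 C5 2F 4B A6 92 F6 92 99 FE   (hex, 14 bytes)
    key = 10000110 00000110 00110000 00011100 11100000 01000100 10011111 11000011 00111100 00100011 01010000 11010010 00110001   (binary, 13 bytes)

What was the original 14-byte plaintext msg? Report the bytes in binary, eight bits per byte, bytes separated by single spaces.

The 13-byte key repeats, so the effective keystream is 86 06 30 1c e0 44 9f c3 3c 23 50 d2 31 86.
byte 0: 01 ^ 86 = 87
byte 1: 50 ^ 06 = 56
byte 2: fe ^ 30 = ce
byte 3: c1 ^ 1c = dd
byte 4: 17 ^ e0 = f7
byte 5: c5 ^ 44 = 81
byte 6: 2f ^ 9f = b0
byte 7: 4b ^ c3 = 88
byte 8: a6 ^ 3c = 9a
byte 9: 92 ^ 23 = b1
byte 10: f6 ^ 50 = a6
byte 11: 92 ^ d2 = 40
byte 12: 99 ^ 31 = a8
byte 13: fe ^ 86 = 78

10000111 01010110 11001110 11011101 11110111 10000001 10110000 10001000 10011010 10110001 10100110 01000000 10101000 01111000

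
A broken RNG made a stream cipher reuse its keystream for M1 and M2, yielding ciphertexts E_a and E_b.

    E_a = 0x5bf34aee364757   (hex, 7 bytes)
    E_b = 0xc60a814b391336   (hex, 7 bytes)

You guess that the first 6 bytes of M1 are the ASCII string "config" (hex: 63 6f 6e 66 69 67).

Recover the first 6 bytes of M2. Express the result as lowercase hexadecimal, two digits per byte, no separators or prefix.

First, E_a ⊕ E_b = (M1 ⊕ K) ⊕ (M2 ⊕ K) = M1 ⊕ M2, so the key drops out. Then M2 = (M1 ⊕ M2) ⊕ M1 over the first 6 bytes.
byte 0: (5b ⊕ c6) ⊕ 63 = 9d ⊕ 63 = fe
byte 1: (f3 ⊕ 0a) ⊕ 6f = f9 ⊕ 6f = 96
byte 2: (4a ⊕ 81) ⊕ 6e = cb ⊕ 6e = a5
byte 3: (ee ⊕ 4b) ⊕ 66 = a5 ⊕ 66 = c3
byte 4: (36 ⊕ 39) ⊕ 69 = 0f ⊕ 69 = 66
byte 5: (47 ⊕ 13) ⊕ 67 = 54 ⊕ 67 = 33

fe96a5c36633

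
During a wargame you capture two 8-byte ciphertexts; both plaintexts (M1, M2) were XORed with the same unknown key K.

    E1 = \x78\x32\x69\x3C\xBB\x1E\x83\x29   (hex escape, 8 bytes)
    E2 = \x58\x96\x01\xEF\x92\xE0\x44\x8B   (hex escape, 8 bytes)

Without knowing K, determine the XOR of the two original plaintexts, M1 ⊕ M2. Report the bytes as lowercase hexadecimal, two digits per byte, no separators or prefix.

E1 ⊕ E2 = (M1 ⊕ K) ⊕ (M2 ⊕ K) = M1 ⊕ M2 — the shared key cancels under XOR.
byte 0: 120 xor  88 =  32
byte 1:  50 xor 150 = 164
byte 2: 105 xor   1 = 104
byte 3:  60 xor 239 = 211
byte 4: 187 xor 146 =  41
byte 5:  30 xor 224 = 254
byte 6: 131 xor  68 = 199
byte 7:  41 xor 139 = 162

20a468d329fec7a2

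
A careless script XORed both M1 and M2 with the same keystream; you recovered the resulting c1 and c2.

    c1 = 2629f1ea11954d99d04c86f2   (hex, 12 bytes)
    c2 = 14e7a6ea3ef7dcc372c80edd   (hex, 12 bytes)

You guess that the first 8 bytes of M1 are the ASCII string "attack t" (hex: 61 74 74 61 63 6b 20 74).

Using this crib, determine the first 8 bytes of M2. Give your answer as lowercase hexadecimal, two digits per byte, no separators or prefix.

First, c1 ⊕ c2 = (M1 ⊕ K) ⊕ (M2 ⊕ K) = M1 ⊕ M2, so the key drops out. Then M2 = (M1 ⊕ M2) ⊕ M1 over the first 8 bytes.
byte 0: (26 ^ 14) ^ 61 = 32 ^ 61 = 53
byte 1: (29 ^ e7) ^ 74 = ce ^ 74 = ba
byte 2: (f1 ^ a6) ^ 74 = 57 ^ 74 = 23
byte 3: (ea ^ ea) ^ 61 = 00 ^ 61 = 61
byte 4: (11 ^ 3e) ^ 63 = 2f ^ 63 = 4c
byte 5: (95 ^ f7) ^ 6b = 62 ^ 6b = 09
byte 6: (4d ^ dc) ^ 20 = 91 ^ 20 = b1
byte 7: (99 ^ c3) ^ 74 = 5a ^ 74 = 2e

53ba23614c09b12e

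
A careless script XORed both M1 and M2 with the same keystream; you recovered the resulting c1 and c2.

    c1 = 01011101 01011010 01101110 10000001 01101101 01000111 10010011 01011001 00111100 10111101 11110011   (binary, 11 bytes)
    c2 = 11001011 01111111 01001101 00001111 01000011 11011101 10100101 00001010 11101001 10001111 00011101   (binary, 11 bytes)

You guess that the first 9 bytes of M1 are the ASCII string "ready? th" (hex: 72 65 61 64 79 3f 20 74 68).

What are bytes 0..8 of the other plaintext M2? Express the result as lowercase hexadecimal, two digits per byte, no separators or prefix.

e44042ea57a51627bd

First, c1 ⊕ c2 = (M1 ⊕ K) ⊕ (M2 ⊕ K) = M1 ⊕ M2, so the key drops out. Then M2 = (M1 ⊕ M2) ⊕ M1 over the first 9 bytes.
byte 0: (5d xor cb) xor 72 = 96 xor 72 = e4
byte 1: (5a xor 7f) xor 65 = 25 xor 65 = 40
byte 2: (6e xor 4d) xor 61 = 23 xor 61 = 42
byte 3: (81 xor 0f) xor 64 = 8e xor 64 = ea
byte 4: (6d xor 43) xor 79 = 2e xor 79 = 57
byte 5: (47 xor dd) xor 3f = 9a xor 3f = a5
byte 6: (93 xor a5) xor 20 = 36 xor 20 = 16
byte 7: (59 xor 0a) xor 74 = 53 xor 74 = 27
byte 8: (3c xor e9) xor 68 = d5 xor 68 = bd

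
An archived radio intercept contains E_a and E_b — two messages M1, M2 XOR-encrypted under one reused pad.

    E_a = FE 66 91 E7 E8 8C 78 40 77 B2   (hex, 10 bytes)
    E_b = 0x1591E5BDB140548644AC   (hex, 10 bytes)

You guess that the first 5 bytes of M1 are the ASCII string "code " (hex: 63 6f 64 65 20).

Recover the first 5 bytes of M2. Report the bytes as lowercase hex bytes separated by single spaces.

88 98 10 3f 79

First, E_a ⊕ E_b = (M1 ⊕ K) ⊕ (M2 ⊕ K) = M1 ⊕ M2, so the key drops out. Then M2 = (M1 ⊕ M2) ⊕ M1 over the first 5 bytes.
byte 0: (fe xor 15) xor 63 = eb xor 63 = 88
byte 1: (66 xor 91) xor 6f = f7 xor 6f = 98
byte 2: (91 xor e5) xor 64 = 74 xor 64 = 10
byte 3: (e7 xor bd) xor 65 = 5a xor 65 = 3f
byte 4: (e8 xor b1) xor 20 = 59 xor 20 = 79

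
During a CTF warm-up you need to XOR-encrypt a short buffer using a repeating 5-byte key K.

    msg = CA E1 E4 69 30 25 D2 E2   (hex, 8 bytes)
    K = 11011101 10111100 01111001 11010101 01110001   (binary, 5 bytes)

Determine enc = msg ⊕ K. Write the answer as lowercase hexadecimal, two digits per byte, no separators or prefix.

175d9dbc41f86e9b

The 5-byte key repeats, so the effective keystream is dd bc 79 d5 71 dd bc 79.
byte 0: ca XOR dd = 17
byte 1: e1 XOR bc = 5d
byte 2: e4 XOR 79 = 9d
byte 3: 69 XOR d5 = bc
byte 4: 30 XOR 71 = 41
byte 5: 25 XOR dd = f8
byte 6: d2 XOR bc = 6e
byte 7: e2 XOR 79 = 9b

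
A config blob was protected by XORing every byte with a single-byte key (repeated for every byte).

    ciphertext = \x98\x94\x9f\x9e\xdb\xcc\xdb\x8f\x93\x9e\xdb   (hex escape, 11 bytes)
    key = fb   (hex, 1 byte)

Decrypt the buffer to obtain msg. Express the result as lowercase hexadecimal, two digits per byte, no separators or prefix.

636f646520372074686520

The 1-byte key repeats, so the effective keystream is fb fb fb fb fb fb fb fb fb fb fb.
byte 0: 98 ⊕ fb = 63
byte 1: 94 ⊕ fb = 6f
byte 2: 9f ⊕ fb = 64
byte 3: 9e ⊕ fb = 65
byte 4: db ⊕ fb = 20
byte 5: cc ⊕ fb = 37
byte 6: db ⊕ fb = 20
byte 7: 8f ⊕ fb = 74
byte 8: 93 ⊕ fb = 68
byte 9: 9e ⊕ fb = 65
byte 10: db ⊕ fb = 20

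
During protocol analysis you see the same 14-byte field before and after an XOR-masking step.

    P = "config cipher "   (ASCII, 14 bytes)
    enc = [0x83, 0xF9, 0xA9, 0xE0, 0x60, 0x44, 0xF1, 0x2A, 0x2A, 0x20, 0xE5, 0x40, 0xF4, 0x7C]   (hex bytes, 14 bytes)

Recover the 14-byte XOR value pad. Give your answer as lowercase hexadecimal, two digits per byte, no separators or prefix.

e096c7860923d14943508d25865c

Since enc = P ⊕ pad, XORing both sides with P gives pad = P ⊕ enc.
byte 0: 63 XOR 83 = e0
byte 1: 6f XOR f9 = 96
byte 2: 6e XOR a9 = c7
byte 3: 66 XOR e0 = 86
byte 4: 69 XOR 60 = 09
byte 5: 67 XOR 44 = 23
byte 6: 20 XOR f1 = d1
byte 7: 63 XOR 2a = 49
byte 8: 69 XOR 2a = 43
byte 9: 70 XOR 20 = 50
byte 10: 68 XOR e5 = 8d
byte 11: 65 XOR 40 = 25
byte 12: 72 XOR f4 = 86
byte 13: 20 XOR 7c = 5c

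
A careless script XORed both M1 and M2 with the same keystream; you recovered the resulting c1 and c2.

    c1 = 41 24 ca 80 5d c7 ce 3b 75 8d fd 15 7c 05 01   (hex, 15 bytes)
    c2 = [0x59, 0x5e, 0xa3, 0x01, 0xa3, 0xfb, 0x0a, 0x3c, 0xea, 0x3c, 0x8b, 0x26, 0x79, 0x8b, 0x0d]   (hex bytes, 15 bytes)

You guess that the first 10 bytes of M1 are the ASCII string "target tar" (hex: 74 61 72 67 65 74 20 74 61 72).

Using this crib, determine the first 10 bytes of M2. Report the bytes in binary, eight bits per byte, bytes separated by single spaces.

01101100 00011011 00011011 11100110 10011011 01001000 11100100 01110011 11111110 11000011

First, c1 ⊕ c2 = (M1 ⊕ K) ⊕ (M2 ⊕ K) = M1 ⊕ M2, so the key drops out. Then M2 = (M1 ⊕ M2) ⊕ M1 over the first 10 bytes.
byte 0: (41 XOR 59) XOR 74 = 18 XOR 74 = 6c
byte 1: (24 XOR 5e) XOR 61 = 7a XOR 61 = 1b
byte 2: (ca XOR a3) XOR 72 = 69 XOR 72 = 1b
byte 3: (80 XOR 01) XOR 67 = 81 XOR 67 = e6
byte 4: (5d XOR a3) XOR 65 = fe XOR 65 = 9b
byte 5: (c7 XOR fb) XOR 74 = 3c XOR 74 = 48
byte 6: (ce XOR 0a) XOR 20 = c4 XOR 20 = e4
byte 7: (3b XOR 3c) XOR 74 = 07 XOR 74 = 73
byte 8: (75 XOR ea) XOR 61 = 9f XOR 61 = fe
byte 9: (8d XOR 3c) XOR 72 = b1 XOR 72 = c3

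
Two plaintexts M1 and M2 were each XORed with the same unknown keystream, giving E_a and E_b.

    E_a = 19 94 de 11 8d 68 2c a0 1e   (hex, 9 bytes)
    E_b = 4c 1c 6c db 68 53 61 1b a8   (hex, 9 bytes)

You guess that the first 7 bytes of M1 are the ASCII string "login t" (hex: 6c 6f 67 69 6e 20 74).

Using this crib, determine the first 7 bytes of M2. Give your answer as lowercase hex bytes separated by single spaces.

First, E_a ⊕ E_b = (M1 ⊕ K) ⊕ (M2 ⊕ K) = M1 ⊕ M2, so the key drops out. Then M2 = (M1 ⊕ M2) ⊕ M1 over the first 7 bytes.
byte 0: (19 xor 4c) xor 6c = 55 xor 6c = 39
byte 1: (94 xor 1c) xor 6f = 88 xor 6f = e7
byte 2: (de xor 6c) xor 67 = b2 xor 67 = d5
byte 3: (11 xor db) xor 69 = ca xor 69 = a3
byte 4: (8d xor 68) xor 6e = e5 xor 6e = 8b
byte 5: (68 xor 53) xor 20 = 3b xor 20 = 1b
byte 6: (2c xor 61) xor 74 = 4d xor 74 = 39

39 e7 d5 a3 8b 1b 39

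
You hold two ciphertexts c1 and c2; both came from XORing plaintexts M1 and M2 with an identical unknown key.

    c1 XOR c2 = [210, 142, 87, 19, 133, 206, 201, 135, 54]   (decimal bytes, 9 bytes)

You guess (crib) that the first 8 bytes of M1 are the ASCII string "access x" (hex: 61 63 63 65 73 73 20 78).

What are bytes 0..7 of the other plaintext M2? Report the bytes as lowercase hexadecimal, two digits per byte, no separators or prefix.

b3ed3476f6bde9ff

Since c1 ⊕ c2 = M1 ⊕ M2, XORing with the guessed M1 bytes yields the corresponding M2 bytes: M2 = (c1 ⊕ c2) ⊕ M1.
210 xor  97 = 179
142 xor  99 = 237
 87 xor  99 =  52
 19 xor 101 = 118
133 xor 115 = 246
206 xor 115 = 189
201 xor  32 = 233
135 xor 120 = 255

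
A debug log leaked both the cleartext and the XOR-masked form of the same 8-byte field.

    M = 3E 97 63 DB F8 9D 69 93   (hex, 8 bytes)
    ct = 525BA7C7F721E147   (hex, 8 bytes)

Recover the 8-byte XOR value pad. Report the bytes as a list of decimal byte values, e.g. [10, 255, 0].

[108, 204, 196, 28, 15, 188, 136, 212]

Since ct = M ⊕ pad, XORing both sides with M gives pad = M ⊕ ct.
3e xor 52 = 6c
97 xor 5b = cc
63 xor a7 = c4
db xor c7 = 1c
f8 xor f7 = 0f
9d xor 21 = bc
69 xor e1 = 88
93 xor 47 = d4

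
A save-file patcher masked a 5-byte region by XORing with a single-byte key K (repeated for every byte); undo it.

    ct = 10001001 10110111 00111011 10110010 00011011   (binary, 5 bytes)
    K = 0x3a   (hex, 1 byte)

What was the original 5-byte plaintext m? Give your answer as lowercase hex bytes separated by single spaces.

b3 8d 01 88 21

The 1-byte key repeats, so the effective keystream is 3a 3a 3a 3a 3a.
byte 0: 89 ^ 3a = b3
byte 1: b7 ^ 3a = 8d
byte 2: 3b ^ 3a = 01
byte 3: b2 ^ 3a = 88
byte 4: 1b ^ 3a = 21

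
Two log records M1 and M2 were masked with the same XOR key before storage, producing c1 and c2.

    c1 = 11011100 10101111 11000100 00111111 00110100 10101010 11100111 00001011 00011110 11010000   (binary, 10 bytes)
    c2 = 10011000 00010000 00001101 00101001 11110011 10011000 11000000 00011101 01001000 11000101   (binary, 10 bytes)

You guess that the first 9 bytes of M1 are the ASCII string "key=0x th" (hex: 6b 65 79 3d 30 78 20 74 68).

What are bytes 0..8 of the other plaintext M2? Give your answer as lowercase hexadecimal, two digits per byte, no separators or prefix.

First, c1 ⊕ c2 = (M1 ⊕ K) ⊕ (M2 ⊕ K) = M1 ⊕ M2, so the key drops out. Then M2 = (M1 ⊕ M2) ⊕ M1 over the first 9 bytes.
byte 0: (dc XOR 98) XOR 6b = 44 XOR 6b = 2f
byte 1: (af XOR 10) XOR 65 = bf XOR 65 = da
byte 2: (c4 XOR 0d) XOR 79 = c9 XOR 79 = b0
byte 3: (3f XOR 29) XOR 3d = 16 XOR 3d = 2b
byte 4: (34 XOR f3) XOR 30 = c7 XOR 30 = f7
byte 5: (aa XOR 98) XOR 78 = 32 XOR 78 = 4a
byte 6: (e7 XOR c0) XOR 20 = 27 XOR 20 = 07
byte 7: (0b XOR 1d) XOR 74 = 16 XOR 74 = 62
byte 8: (1e XOR 48) XOR 68 = 56 XOR 68 = 3e

2fdab02bf74a07623e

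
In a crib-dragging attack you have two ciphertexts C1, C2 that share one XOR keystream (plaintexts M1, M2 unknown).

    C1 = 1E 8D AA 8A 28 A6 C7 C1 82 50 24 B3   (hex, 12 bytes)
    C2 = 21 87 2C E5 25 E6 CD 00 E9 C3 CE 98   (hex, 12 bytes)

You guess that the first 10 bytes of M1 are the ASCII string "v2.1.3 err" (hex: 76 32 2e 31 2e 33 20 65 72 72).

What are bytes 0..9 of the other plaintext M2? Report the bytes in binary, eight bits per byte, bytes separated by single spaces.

01001001 00111000 10101000 01011110 00100011 01110011 00101010 10100100 00011001 11100001

First, C1 ⊕ C2 = (M1 ⊕ K) ⊕ (M2 ⊕ K) = M1 ⊕ M2, so the key drops out. Then M2 = (M1 ⊕ M2) ⊕ M1 over the first 10 bytes.
byte 0: (1e xor 21) xor 76 = 3f xor 76 = 49
byte 1: (8d xor 87) xor 32 = 0a xor 32 = 38
byte 2: (aa xor 2c) xor 2e = 86 xor 2e = a8
byte 3: (8a xor e5) xor 31 = 6f xor 31 = 5e
byte 4: (28 xor 25) xor 2e = 0d xor 2e = 23
byte 5: (a6 xor e6) xor 33 = 40 xor 33 = 73
byte 6: (c7 xor cd) xor 20 = 0a xor 20 = 2a
byte 7: (c1 xor 00) xor 65 = c1 xor 65 = a4
byte 8: (82 xor e9) xor 72 = 6b xor 72 = 19
byte 9: (50 xor c3) xor 72 = 93 xor 72 = e1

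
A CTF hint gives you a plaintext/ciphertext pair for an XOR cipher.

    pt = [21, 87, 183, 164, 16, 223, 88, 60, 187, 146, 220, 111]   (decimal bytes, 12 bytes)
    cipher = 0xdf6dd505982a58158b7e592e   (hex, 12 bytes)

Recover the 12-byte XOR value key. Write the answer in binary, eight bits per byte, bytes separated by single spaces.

Since cipher = pt ⊕ key, XORing both sides with pt gives key = pt ⊕ cipher.
15 xor df = ca
57 xor 6d = 3a
b7 xor d5 = 62
a4 xor 05 = a1
10 xor 98 = 88
df xor 2a = f5
58 xor 58 = 00
3c xor 15 = 29
bb xor 8b = 30
92 xor 7e = ec
dc xor 59 = 85
6f xor 2e = 41

11001010 00111010 01100010 10100001 10001000 11110101 00000000 00101001 00110000 11101100 10000101 01000001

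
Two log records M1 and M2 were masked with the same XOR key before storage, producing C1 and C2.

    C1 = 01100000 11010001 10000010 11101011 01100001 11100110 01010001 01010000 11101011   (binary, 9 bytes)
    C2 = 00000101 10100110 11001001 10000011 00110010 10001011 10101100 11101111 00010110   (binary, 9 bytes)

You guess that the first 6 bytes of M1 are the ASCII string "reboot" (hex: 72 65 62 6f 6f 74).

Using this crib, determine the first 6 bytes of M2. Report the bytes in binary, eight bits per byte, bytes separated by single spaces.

First, C1 ⊕ C2 = (M1 ⊕ K) ⊕ (M2 ⊕ K) = M1 ⊕ M2, so the key drops out. Then M2 = (M1 ⊕ M2) ⊕ M1 over the first 6 bytes.
byte 0: (60 xor 05) xor 72 = 65 xor 72 = 17
byte 1: (d1 xor a6) xor 65 = 77 xor 65 = 12
byte 2: (82 xor c9) xor 62 = 4b xor 62 = 29
byte 3: (eb xor 83) xor 6f = 68 xor 6f = 07
byte 4: (61 xor 32) xor 6f = 53 xor 6f = 3c
byte 5: (e6 xor 8b) xor 74 = 6d xor 74 = 19

00010111 00010010 00101001 00000111 00111100 00011001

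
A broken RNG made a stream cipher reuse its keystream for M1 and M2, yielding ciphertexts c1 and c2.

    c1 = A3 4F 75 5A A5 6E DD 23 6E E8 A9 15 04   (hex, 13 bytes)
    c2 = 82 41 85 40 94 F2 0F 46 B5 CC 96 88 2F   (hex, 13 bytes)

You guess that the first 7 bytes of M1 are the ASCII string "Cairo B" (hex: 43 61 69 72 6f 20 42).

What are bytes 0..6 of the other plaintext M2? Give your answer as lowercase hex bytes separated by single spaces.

62 6f 99 68 5e bc 90

First, c1 ⊕ c2 = (M1 ⊕ K) ⊕ (M2 ⊕ K) = M1 ⊕ M2, so the key drops out. Then M2 = (M1 ⊕ M2) ⊕ M1 over the first 7 bytes.
byte 0: (a3 ⊕ 82) ⊕ 43 = 21 ⊕ 43 = 62
byte 1: (4f ⊕ 41) ⊕ 61 = 0e ⊕ 61 = 6f
byte 2: (75 ⊕ 85) ⊕ 69 = f0 ⊕ 69 = 99
byte 3: (5a ⊕ 40) ⊕ 72 = 1a ⊕ 72 = 68
byte 4: (a5 ⊕ 94) ⊕ 6f = 31 ⊕ 6f = 5e
byte 5: (6e ⊕ f2) ⊕ 20 = 9c ⊕ 20 = bc
byte 6: (dd ⊕ 0f) ⊕ 42 = d2 ⊕ 42 = 90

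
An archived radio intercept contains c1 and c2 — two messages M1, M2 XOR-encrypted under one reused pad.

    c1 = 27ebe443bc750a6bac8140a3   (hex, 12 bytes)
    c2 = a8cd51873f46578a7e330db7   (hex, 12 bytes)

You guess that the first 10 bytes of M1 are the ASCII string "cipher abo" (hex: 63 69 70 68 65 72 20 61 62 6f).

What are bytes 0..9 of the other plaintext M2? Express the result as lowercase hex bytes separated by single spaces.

ec 4f c5 ac e6 41 7d 80 b0 dd

First, c1 ⊕ c2 = (M1 ⊕ K) ⊕ (M2 ⊕ K) = M1 ⊕ M2, so the key drops out. Then M2 = (M1 ⊕ M2) ⊕ M1 over the first 10 bytes.
byte 0: (27 XOR a8) XOR 63 = 8f XOR 63 = ec
byte 1: (eb XOR cd) XOR 69 = 26 XOR 69 = 4f
byte 2: (e4 XOR 51) XOR 70 = b5 XOR 70 = c5
byte 3: (43 XOR 87) XOR 68 = c4 XOR 68 = ac
byte 4: (bc XOR 3f) XOR 65 = 83 XOR 65 = e6
byte 5: (75 XOR 46) XOR 72 = 33 XOR 72 = 41
byte 6: (0a XOR 57) XOR 20 = 5d XOR 20 = 7d
byte 7: (6b XOR 8a) XOR 61 = e1 XOR 61 = 80
byte 8: (ac XOR 7e) XOR 62 = d2 XOR 62 = b0
byte 9: (81 XOR 33) XOR 6f = b2 XOR 6f = dd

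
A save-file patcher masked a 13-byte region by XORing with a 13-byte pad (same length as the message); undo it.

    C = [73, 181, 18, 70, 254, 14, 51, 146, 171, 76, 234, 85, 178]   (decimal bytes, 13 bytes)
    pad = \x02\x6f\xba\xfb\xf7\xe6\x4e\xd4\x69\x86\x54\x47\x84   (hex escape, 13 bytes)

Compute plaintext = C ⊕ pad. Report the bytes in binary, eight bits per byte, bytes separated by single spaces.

byte 0: 49 xor 02 = 4b
byte 1: b5 xor 6f = da
byte 2: 12 xor ba = a8
byte 3: 46 xor fb = bd
byte 4: fe xor f7 = 09
byte 5: 0e xor e6 = e8
byte 6: 33 xor 4e = 7d
byte 7: 92 xor d4 = 46
byte 8: ab xor 69 = c2
byte 9: 4c xor 86 = ca
byte 10: ea xor 54 = be
byte 11: 55 xor 47 = 12
byte 12: b2 xor 84 = 36

01001011 11011010 10101000 10111101 00001001 11101000 01111101 01000110 11000010 11001010 10111110 00010010 00110110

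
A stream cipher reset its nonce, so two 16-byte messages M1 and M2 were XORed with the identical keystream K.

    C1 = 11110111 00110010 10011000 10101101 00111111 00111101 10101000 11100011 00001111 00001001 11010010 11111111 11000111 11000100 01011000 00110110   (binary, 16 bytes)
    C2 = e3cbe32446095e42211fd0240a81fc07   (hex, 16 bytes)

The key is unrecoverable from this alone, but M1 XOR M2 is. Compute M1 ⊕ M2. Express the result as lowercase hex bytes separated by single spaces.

14 f9 7b 89 79 34 f6 a1 2e 16 02 db cd 45 a4 31

C1 ⊕ C2 = (M1 ⊕ K) ⊕ (M2 ⊕ K) = M1 ⊕ M2 — the shared key cancels under XOR.
f7 XOR e3 = 14
32 XOR cb = f9
98 XOR e3 = 7b
ad XOR 24 = 89
3f XOR 46 = 79
3d XOR 09 = 34
a8 XOR 5e = f6
e3 XOR 42 = a1
0f XOR 21 = 2e
09 XOR 1f = 16
d2 XOR d0 = 02
ff XOR 24 = db
c7 XOR 0a = cd
c4 XOR 81 = 45
58 XOR fc = a4
36 XOR 07 = 31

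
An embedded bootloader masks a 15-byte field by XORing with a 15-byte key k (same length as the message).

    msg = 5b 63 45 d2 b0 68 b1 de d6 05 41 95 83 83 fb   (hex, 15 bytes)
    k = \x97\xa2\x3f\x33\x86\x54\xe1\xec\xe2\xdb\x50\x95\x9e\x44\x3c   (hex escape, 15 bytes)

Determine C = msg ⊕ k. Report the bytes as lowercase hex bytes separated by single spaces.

 91 ^ 151 = 204
 99 ^ 162 = 193
 69 ^  63 = 122
210 ^  51 = 225
176 ^ 134 =  54
104 ^  84 =  60
177 ^ 225 =  80
222 ^ 236 =  50
214 ^ 226 =  52
  5 ^ 219 = 222
 65 ^  80 =  17
149 ^ 149 =   0
131 ^ 158 =  29
131 ^  68 = 199
251 ^  60 = 199

cc c1 7a e1 36 3c 50 32 34 de 11 00 1d c7 c7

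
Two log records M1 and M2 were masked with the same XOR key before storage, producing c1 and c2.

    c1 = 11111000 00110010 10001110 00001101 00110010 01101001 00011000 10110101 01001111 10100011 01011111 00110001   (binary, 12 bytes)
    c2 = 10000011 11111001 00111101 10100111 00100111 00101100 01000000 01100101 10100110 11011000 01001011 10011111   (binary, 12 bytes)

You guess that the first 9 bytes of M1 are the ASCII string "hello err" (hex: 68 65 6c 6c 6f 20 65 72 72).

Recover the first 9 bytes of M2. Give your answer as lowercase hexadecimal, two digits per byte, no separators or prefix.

First, c1 ⊕ c2 = (M1 ⊕ K) ⊕ (M2 ⊕ K) = M1 ⊕ M2, so the key drops out. Then M2 = (M1 ⊕ M2) ⊕ M1 over the first 9 bytes.
byte 0: (f8 xor 83) xor 68 = 7b xor 68 = 13
byte 1: (32 xor f9) xor 65 = cb xor 65 = ae
byte 2: (8e xor 3d) xor 6c = b3 xor 6c = df
byte 3: (0d xor a7) xor 6c = aa xor 6c = c6
byte 4: (32 xor 27) xor 6f = 15 xor 6f = 7a
byte 5: (69 xor 2c) xor 20 = 45 xor 20 = 65
byte 6: (18 xor 40) xor 65 = 58 xor 65 = 3d
byte 7: (b5 xor 65) xor 72 = d0 xor 72 = a2
byte 8: (4f xor a6) xor 72 = e9 xor 72 = 9b

13aedfc67a653da29b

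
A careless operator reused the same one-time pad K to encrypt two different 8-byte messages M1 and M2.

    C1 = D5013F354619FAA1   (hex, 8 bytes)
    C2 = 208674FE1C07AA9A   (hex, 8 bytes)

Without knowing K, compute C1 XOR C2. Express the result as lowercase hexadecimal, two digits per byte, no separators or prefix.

C1 ⊕ C2 = (M1 ⊕ K) ⊕ (M2 ⊕ K) = M1 ⊕ M2 — the shared key cancels under XOR.
d5 xor 20 = f5
01 xor 86 = 87
3f xor 74 = 4b
35 xor fe = cb
46 xor 1c = 5a
19 xor 07 = 1e
fa xor aa = 50
a1 xor 9a = 3b

f5874bcb5a1e503b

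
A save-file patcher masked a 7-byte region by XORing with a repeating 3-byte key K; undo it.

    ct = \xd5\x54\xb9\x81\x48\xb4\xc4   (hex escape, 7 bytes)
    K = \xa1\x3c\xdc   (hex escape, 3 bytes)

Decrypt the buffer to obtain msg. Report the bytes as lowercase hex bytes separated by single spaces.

74 68 65 20 74 68 65

The 3-byte key repeats, so the effective keystream is a1 3c dc a1 3c dc a1.
byte 0: d5 xor a1 = 74
byte 1: 54 xor 3c = 68
byte 2: b9 xor dc = 65
byte 3: 81 xor a1 = 20
byte 4: 48 xor 3c = 74
byte 5: b4 xor dc = 68
byte 6: c4 xor a1 = 65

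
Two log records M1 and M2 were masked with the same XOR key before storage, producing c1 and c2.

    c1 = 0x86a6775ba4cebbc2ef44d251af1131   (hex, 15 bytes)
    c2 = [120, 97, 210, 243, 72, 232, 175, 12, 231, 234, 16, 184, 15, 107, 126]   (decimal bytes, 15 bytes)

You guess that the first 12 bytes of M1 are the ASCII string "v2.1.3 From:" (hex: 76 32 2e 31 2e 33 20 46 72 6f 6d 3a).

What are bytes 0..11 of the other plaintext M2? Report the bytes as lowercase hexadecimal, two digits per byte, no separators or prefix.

88f58b99c21534887ac1afd3

First, c1 ⊕ c2 = (M1 ⊕ K) ⊕ (M2 ⊕ K) = M1 ⊕ M2, so the key drops out. Then M2 = (M1 ⊕ M2) ⊕ M1 over the first 12 bytes.
byte 0: (86 ⊕ 78) ⊕ 76 = fe ⊕ 76 = 88
byte 1: (a6 ⊕ 61) ⊕ 32 = c7 ⊕ 32 = f5
byte 2: (77 ⊕ d2) ⊕ 2e = a5 ⊕ 2e = 8b
byte 3: (5b ⊕ f3) ⊕ 31 = a8 ⊕ 31 = 99
byte 4: (a4 ⊕ 48) ⊕ 2e = ec ⊕ 2e = c2
byte 5: (ce ⊕ e8) ⊕ 33 = 26 ⊕ 33 = 15
byte 6: (bb ⊕ af) ⊕ 20 = 14 ⊕ 20 = 34
byte 7: (c2 ⊕ 0c) ⊕ 46 = ce ⊕ 46 = 88
byte 8: (ef ⊕ e7) ⊕ 72 = 08 ⊕ 72 = 7a
byte 9: (44 ⊕ ea) ⊕ 6f = ae ⊕ 6f = c1
byte 10: (d2 ⊕ 10) ⊕ 6d = c2 ⊕ 6d = af
byte 11: (51 ⊕ b8) ⊕ 3a = e9 ⊕ 3a = d3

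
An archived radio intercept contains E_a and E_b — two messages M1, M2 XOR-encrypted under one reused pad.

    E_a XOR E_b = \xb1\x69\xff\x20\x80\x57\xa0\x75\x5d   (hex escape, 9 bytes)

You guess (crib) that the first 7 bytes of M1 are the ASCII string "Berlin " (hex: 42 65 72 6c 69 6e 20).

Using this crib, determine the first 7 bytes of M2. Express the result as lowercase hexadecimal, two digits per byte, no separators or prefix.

Since E_a ⊕ E_b = M1 ⊕ M2, XORing with the guessed M1 bytes yields the corresponding M2 bytes: M2 = (E_a ⊕ E_b) ⊕ M1.
b1 ^ 42 = f3
69 ^ 65 = 0c
ff ^ 72 = 8d
20 ^ 6c = 4c
80 ^ 69 = e9
57 ^ 6e = 39
a0 ^ 20 = 80

f30c8d4ce93980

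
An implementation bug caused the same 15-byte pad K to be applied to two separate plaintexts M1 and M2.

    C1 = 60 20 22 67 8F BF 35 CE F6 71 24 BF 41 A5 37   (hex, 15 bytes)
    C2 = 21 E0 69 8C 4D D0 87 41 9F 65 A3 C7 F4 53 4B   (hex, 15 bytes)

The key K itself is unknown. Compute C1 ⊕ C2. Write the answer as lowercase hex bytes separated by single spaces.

C1 ⊕ C2 = (M1 ⊕ K) ⊕ (M2 ⊕ K) = M1 ⊕ M2 — the shared key cancels under XOR.
60 ⊕ 21 = 41
20 ⊕ e0 = c0
22 ⊕ 69 = 4b
67 ⊕ 8c = eb
8f ⊕ 4d = c2
bf ⊕ d0 = 6f
35 ⊕ 87 = b2
ce ⊕ 41 = 8f
f6 ⊕ 9f = 69
71 ⊕ 65 = 14
24 ⊕ a3 = 87
bf ⊕ c7 = 78
41 ⊕ f4 = b5
a5 ⊕ 53 = f6
37 ⊕ 4b = 7c

41 c0 4b eb c2 6f b2 8f 69 14 87 78 b5 f6 7c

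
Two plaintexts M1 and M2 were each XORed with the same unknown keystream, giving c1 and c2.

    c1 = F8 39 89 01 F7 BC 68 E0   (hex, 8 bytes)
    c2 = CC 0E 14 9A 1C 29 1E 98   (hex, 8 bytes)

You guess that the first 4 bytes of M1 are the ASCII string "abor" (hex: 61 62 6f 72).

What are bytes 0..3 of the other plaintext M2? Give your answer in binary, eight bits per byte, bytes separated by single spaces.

First, c1 ⊕ c2 = (M1 ⊕ K) ⊕ (M2 ⊕ K) = M1 ⊕ M2, so the key drops out. Then M2 = (M1 ⊕ M2) ⊕ M1 over the first 4 bytes.
byte 0: (f8 xor cc) xor 61 = 34 xor 61 = 55
byte 1: (39 xor 0e) xor 62 = 37 xor 62 = 55
byte 2: (89 xor 14) xor 6f = 9d xor 6f = f2
byte 3: (01 xor 9a) xor 72 = 9b xor 72 = e9

01010101 01010101 11110010 11101001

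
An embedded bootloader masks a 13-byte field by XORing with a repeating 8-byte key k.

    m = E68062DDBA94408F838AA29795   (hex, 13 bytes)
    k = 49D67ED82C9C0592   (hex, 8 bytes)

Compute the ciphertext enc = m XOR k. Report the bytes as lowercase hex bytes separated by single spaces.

af 56 1c 05 96 08 45 1d ca 5c dc 4f b9

The 8-byte key repeats, so the effective keystream is 49 d6 7e d8 2c 9c 05 92 49 d6 7e d8 2c.
byte 0: 11100110 XOR 01001001 = 10101111
byte 1: 10000000 XOR 11010110 = 01010110
byte 2: 01100010 XOR 01111110 = 00011100
byte 3: 11011101 XOR 11011000 = 00000101
byte 4: 10111010 XOR 00101100 = 10010110
byte 5: 10010100 XOR 10011100 = 00001000
byte 6: 01000000 XOR 00000101 = 01000101
byte 7: 10001111 XOR 10010010 = 00011101
byte 8: 10000011 XOR 01001001 = 11001010
byte 9: 10001010 XOR 11010110 = 01011100
byte 10: 10100010 XOR 01111110 = 11011100
byte 11: 10010111 XOR 11011000 = 01001111
byte 12: 10010101 XOR 00101100 = 10111001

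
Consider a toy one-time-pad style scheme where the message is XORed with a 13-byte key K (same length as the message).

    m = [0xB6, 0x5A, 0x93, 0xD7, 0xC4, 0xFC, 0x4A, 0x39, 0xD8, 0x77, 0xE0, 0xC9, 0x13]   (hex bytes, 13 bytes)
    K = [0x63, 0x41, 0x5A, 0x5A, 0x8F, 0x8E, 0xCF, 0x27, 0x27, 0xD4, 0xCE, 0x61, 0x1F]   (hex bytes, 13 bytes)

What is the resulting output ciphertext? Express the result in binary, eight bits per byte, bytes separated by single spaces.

XOR is its own inverse, so applying the key byte-wise gives the result directly.
byte 0: b6 xor 63 = d5
byte 1: 5a xor 41 = 1b
byte 2: 93 xor 5a = c9
byte 3: d7 xor 5a = 8d
byte 4: c4 xor 8f = 4b
byte 5: fc xor 8e = 72
byte 6: 4a xor cf = 85
byte 7: 39 xor 27 = 1e
byte 8: d8 xor 27 = ff
byte 9: 77 xor d4 = a3
byte 10: e0 xor ce = 2e
byte 11: c9 xor 61 = a8
byte 12: 13 xor 1f = 0c

11010101 00011011 11001001 10001101 01001011 01110010 10000101 00011110 11111111 10100011 00101110 10101000 00001100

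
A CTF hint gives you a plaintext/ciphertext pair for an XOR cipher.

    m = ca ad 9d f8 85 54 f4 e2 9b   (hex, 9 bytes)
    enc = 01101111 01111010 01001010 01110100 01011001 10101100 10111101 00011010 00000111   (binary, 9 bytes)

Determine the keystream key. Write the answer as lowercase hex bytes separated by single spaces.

Since enc = m ⊕ key, XORing both sides with m gives key = m ⊕ enc.
ca XOR 6f = a5
ad XOR 7a = d7
9d XOR 4a = d7
f8 XOR 74 = 8c
85 XOR 59 = dc
54 XOR ac = f8
f4 XOR bd = 49
e2 XOR 1a = f8
9b XOR 07 = 9c

a5 d7 d7 8c dc f8 49 f8 9c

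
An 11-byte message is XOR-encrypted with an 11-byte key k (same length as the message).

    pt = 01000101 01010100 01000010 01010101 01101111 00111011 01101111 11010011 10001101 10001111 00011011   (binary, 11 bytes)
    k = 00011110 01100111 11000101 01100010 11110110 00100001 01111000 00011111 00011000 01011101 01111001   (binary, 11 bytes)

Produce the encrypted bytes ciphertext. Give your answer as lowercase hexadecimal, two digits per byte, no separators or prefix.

XOR is its own inverse, so applying the key byte-wise gives the result directly.
byte 0: 01000101 ⊕ 00011110 = 01011011
byte 1: 01010100 ⊕ 01100111 = 00110011
byte 2: 01000010 ⊕ 11000101 = 10000111
byte 3: 01010101 ⊕ 01100010 = 00110111
byte 4: 01101111 ⊕ 11110110 = 10011001
byte 5: 00111011 ⊕ 00100001 = 00011010
byte 6: 01101111 ⊕ 01111000 = 00010111
byte 7: 11010011 ⊕ 00011111 = 11001100
byte 8: 10001101 ⊕ 00011000 = 10010101
byte 9: 10001111 ⊕ 01011101 = 11010010
byte 10: 00011011 ⊕ 01111001 = 01100010

5b338737991a17cc95d262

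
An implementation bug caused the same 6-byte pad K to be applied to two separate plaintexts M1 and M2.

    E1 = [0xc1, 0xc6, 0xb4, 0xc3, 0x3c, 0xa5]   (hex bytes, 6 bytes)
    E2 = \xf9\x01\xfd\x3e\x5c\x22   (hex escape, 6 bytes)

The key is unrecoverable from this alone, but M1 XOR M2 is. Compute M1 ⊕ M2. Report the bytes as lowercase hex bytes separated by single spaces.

38 c7 49 fd 60 87

E1 ⊕ E2 = (M1 ⊕ K) ⊕ (M2 ⊕ K) = M1 ⊕ M2 — the shared key cancels under XOR.
c1 xor f9 = 38
c6 xor 01 = c7
b4 xor fd = 49
c3 xor 3e = fd
3c xor 5c = 60
a5 xor 22 = 87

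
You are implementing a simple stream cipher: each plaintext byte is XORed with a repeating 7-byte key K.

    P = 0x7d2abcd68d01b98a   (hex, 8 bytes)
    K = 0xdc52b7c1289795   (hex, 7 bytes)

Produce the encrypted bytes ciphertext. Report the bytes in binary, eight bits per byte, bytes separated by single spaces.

10100001 01111000 00001011 00010111 10100101 10010110 00101100 01010110

The 7-byte key repeats, so the effective keystream is dc 52 b7 c1 28 97 95 dc.
byte 0: 01111101 ⊕ 11011100 = 10100001
byte 1: 00101010 ⊕ 01010010 = 01111000
byte 2: 10111100 ⊕ 10110111 = 00001011
byte 3: 11010110 ⊕ 11000001 = 00010111
byte 4: 10001101 ⊕ 00101000 = 10100101
byte 5: 00000001 ⊕ 10010111 = 10010110
byte 6: 10111001 ⊕ 10010101 = 00101100
byte 7: 10001010 ⊕ 11011100 = 01010110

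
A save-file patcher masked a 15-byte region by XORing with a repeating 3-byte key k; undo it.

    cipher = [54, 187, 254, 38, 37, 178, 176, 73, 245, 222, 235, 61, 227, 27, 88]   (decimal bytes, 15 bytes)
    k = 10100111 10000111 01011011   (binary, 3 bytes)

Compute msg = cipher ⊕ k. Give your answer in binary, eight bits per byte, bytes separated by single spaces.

The 3-byte key repeats, so the effective keystream is a7 87 5b a7 87 5b a7 87 5b a7 87 5b a7 87 5b.
byte 0: 00110110 xor 10100111 = 10010001
byte 1: 10111011 xor 10000111 = 00111100
byte 2: 11111110 xor 01011011 = 10100101
byte 3: 00100110 xor 10100111 = 10000001
byte 4: 00100101 xor 10000111 = 10100010
byte 5: 10110010 xor 01011011 = 11101001
byte 6: 10110000 xor 10100111 = 00010111
byte 7: 01001001 xor 10000111 = 11001110
byte 8: 11110101 xor 01011011 = 10101110
byte 9: 11011110 xor 10100111 = 01111001
byte 10: 11101011 xor 10000111 = 01101100
byte 11: 00111101 xor 01011011 = 01100110
byte 12: 11100011 xor 10100111 = 01000100
byte 13: 00011011 xor 10000111 = 10011100
byte 14: 01011000 xor 01011011 = 00000011

10010001 00111100 10100101 10000001 10100010 11101001 00010111 11001110 10101110 01111001 01101100 01100110 01000100 10011100 00000011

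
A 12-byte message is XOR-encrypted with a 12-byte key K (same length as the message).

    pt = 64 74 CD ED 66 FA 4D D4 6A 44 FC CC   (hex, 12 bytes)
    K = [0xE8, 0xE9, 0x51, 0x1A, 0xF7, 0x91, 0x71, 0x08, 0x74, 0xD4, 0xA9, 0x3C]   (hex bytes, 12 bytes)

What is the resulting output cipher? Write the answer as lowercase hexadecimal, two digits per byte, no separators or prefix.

8c9d9cf7916b3cdc1e9055f0

64 XOR e8 = 8c
74 XOR e9 = 9d
cd XOR 51 = 9c
ed XOR 1a = f7
66 XOR f7 = 91
fa XOR 91 = 6b
4d XOR 71 = 3c
d4 XOR 08 = dc
6a XOR 74 = 1e
44 XOR d4 = 90
fc XOR a9 = 55
cc XOR 3c = f0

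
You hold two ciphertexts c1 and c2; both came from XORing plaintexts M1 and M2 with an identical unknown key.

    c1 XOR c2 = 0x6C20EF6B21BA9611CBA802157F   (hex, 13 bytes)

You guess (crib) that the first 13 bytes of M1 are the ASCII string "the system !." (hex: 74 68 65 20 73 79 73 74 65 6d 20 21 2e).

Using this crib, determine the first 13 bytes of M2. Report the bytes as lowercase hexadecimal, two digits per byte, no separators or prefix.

Since c1 ⊕ c2 = M1 ⊕ M2, XORing with the guessed M1 bytes yields the corresponding M2 bytes: M2 = (c1 ⊕ c2) ⊕ M1.
6c ⊕ 74 = 18
20 ⊕ 68 = 48
ef ⊕ 65 = 8a
6b ⊕ 20 = 4b
21 ⊕ 73 = 52
ba ⊕ 79 = c3
96 ⊕ 73 = e5
11 ⊕ 74 = 65
cb ⊕ 65 = ae
a8 ⊕ 6d = c5
02 ⊕ 20 = 22
15 ⊕ 21 = 34
7f ⊕ 2e = 51

18488a4b52c3e565aec5223451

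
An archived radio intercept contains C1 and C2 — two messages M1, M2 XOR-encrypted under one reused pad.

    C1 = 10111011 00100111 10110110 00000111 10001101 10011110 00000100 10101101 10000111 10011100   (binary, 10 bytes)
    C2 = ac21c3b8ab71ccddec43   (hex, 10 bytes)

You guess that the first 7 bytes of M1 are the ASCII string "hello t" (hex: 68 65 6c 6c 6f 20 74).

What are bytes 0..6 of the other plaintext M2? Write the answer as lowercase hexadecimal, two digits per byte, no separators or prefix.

7f6319d349cfbc

First, C1 ⊕ C2 = (M1 ⊕ K) ⊕ (M2 ⊕ K) = M1 ⊕ M2, so the key drops out. Then M2 = (M1 ⊕ M2) ⊕ M1 over the first 7 bytes.
byte 0: (bb XOR ac) XOR 68 = 17 XOR 68 = 7f
byte 1: (27 XOR 21) XOR 65 = 06 XOR 65 = 63
byte 2: (b6 XOR c3) XOR 6c = 75 XOR 6c = 19
byte 3: (07 XOR b8) XOR 6c = bf XOR 6c = d3
byte 4: (8d XOR ab) XOR 6f = 26 XOR 6f = 49
byte 5: (9e XOR 71) XOR 20 = ef XOR 20 = cf
byte 6: (04 XOR cc) XOR 74 = c8 XOR 74 = bc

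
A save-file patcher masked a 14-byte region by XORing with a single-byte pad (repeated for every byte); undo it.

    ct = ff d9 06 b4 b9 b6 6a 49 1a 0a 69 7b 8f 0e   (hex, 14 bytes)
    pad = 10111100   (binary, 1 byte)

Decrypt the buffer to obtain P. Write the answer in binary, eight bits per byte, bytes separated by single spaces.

The 1-byte key repeats, so the effective keystream is bc bc bc bc bc bc bc bc bc bc bc bc bc bc.
byte 0: ff xor bc = 43
byte 1: d9 xor bc = 65
byte 2: 06 xor bc = ba
byte 3: b4 xor bc = 08
byte 4: b9 xor bc = 05
byte 5: b6 xor bc = 0a
byte 6: 6a xor bc = d6
byte 7: 49 xor bc = f5
byte 8: 1a xor bc = a6
byte 9: 0a xor bc = b6
byte 10: 69 xor bc = d5
byte 11: 7b xor bc = c7
byte 12: 8f xor bc = 33
byte 13: 0e xor bc = b2

01000011 01100101 10111010 00001000 00000101 00001010 11010110 11110101 10100110 10110110 11010101 11000111 00110011 10110010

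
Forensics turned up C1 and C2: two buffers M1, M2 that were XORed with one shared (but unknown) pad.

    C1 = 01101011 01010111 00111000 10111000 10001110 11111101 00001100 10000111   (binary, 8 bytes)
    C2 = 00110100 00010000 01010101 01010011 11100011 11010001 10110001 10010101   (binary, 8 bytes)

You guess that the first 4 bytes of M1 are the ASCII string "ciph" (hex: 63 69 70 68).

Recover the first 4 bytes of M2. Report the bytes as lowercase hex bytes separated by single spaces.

3c 2e 1d 83

First, C1 ⊕ C2 = (M1 ⊕ K) ⊕ (M2 ⊕ K) = M1 ⊕ M2, so the key drops out. Then M2 = (M1 ⊕ M2) ⊕ M1 over the first 4 bytes.
byte 0: (6b ⊕ 34) ⊕ 63 = 5f ⊕ 63 = 3c
byte 1: (57 ⊕ 10) ⊕ 69 = 47 ⊕ 69 = 2e
byte 2: (38 ⊕ 55) ⊕ 70 = 6d ⊕ 70 = 1d
byte 3: (b8 ⊕ 53) ⊕ 68 = eb ⊕ 68 = 83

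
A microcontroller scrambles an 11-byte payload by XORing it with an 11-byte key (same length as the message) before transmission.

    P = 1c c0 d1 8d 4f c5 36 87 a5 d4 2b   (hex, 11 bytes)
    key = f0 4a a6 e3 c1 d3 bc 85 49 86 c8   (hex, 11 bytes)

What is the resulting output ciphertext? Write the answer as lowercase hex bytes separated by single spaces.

ec 8a 77 6e 8e 16 8a 02 ec 52 e3

XOR is its own inverse, so applying the key byte-wise gives the result directly.
byte 0: 1c ⊕ f0 = ec
byte 1: c0 ⊕ 4a = 8a
byte 2: d1 ⊕ a6 = 77
byte 3: 8d ⊕ e3 = 6e
byte 4: 4f ⊕ c1 = 8e
byte 5: c5 ⊕ d3 = 16
byte 6: 36 ⊕ bc = 8a
byte 7: 87 ⊕ 85 = 02
byte 8: a5 ⊕ 49 = ec
byte 9: d4 ⊕ 86 = 52
byte 10: 2b ⊕ c8 = e3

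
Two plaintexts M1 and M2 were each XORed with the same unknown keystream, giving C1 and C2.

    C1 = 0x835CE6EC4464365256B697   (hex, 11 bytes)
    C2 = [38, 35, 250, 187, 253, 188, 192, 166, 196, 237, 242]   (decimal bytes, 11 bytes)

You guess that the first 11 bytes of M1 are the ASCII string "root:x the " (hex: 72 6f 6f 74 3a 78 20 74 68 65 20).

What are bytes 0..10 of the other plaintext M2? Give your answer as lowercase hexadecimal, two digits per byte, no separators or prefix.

d710732383a0d680fa3e45

First, C1 ⊕ C2 = (M1 ⊕ K) ⊕ (M2 ⊕ K) = M1 ⊕ M2, so the key drops out. Then M2 = (M1 ⊕ M2) ⊕ M1 over the first 11 bytes.
byte 0: (83 ⊕ 26) ⊕ 72 = a5 ⊕ 72 = d7
byte 1: (5c ⊕ 23) ⊕ 6f = 7f ⊕ 6f = 10
byte 2: (e6 ⊕ fa) ⊕ 6f = 1c ⊕ 6f = 73
byte 3: (ec ⊕ bb) ⊕ 74 = 57 ⊕ 74 = 23
byte 4: (44 ⊕ fd) ⊕ 3a = b9 ⊕ 3a = 83
byte 5: (64 ⊕ bc) ⊕ 78 = d8 ⊕ 78 = a0
byte 6: (36 ⊕ c0) ⊕ 20 = f6 ⊕ 20 = d6
byte 7: (52 ⊕ a6) ⊕ 74 = f4 ⊕ 74 = 80
byte 8: (56 ⊕ c4) ⊕ 68 = 92 ⊕ 68 = fa
byte 9: (b6 ⊕ ed) ⊕ 65 = 5b ⊕ 65 = 3e
byte 10: (97 ⊕ f2) ⊕ 20 = 65 ⊕ 20 = 45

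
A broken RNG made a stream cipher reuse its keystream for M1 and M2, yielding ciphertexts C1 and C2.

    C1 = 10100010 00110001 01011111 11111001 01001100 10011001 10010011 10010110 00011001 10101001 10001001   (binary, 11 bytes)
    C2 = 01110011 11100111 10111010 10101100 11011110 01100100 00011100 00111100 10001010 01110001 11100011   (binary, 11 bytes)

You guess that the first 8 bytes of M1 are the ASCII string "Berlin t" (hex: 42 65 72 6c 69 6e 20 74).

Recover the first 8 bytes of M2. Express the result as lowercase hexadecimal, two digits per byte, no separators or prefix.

First, C1 ⊕ C2 = (M1 ⊕ K) ⊕ (M2 ⊕ K) = M1 ⊕ M2, so the key drops out. Then M2 = (M1 ⊕ M2) ⊕ M1 over the first 8 bytes.
byte 0: (a2 xor 73) xor 42 = d1 xor 42 = 93
byte 1: (31 xor e7) xor 65 = d6 xor 65 = b3
byte 2: (5f xor ba) xor 72 = e5 xor 72 = 97
byte 3: (f9 xor ac) xor 6c = 55 xor 6c = 39
byte 4: (4c xor de) xor 69 = 92 xor 69 = fb
byte 5: (99 xor 64) xor 6e = fd xor 6e = 93
byte 6: (93 xor 1c) xor 20 = 8f xor 20 = af
byte 7: (96 xor 3c) xor 74 = aa xor 74 = de

93b39739fb93afde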